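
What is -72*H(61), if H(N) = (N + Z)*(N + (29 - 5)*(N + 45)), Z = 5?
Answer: -12378960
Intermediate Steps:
H(N) = (5 + N)*(1080 + 25*N) (H(N) = (N + 5)*(N + (29 - 5)*(N + 45)) = (5 + N)*(N + 24*(45 + N)) = (5 + N)*(N + (1080 + 24*N)) = (5 + N)*(1080 + 25*N))
-72*H(61) = -72*(5400 + 25*61**2 + 1205*61) = -72*(5400 + 25*3721 + 73505) = -72*(5400 + 93025 + 73505) = -72*171930 = -12378960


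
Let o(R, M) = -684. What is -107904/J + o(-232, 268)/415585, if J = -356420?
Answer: 2229974628/7406140285 ≈ 0.30110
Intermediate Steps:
-107904/J + o(-232, 268)/415585 = -107904/(-356420) - 684/415585 = -107904*(-1/356420) - 684*1/415585 = 26976/89105 - 684/415585 = 2229974628/7406140285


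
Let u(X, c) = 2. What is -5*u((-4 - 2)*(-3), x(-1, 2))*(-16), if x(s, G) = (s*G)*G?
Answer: 160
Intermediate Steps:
x(s, G) = s*G² (x(s, G) = (G*s)*G = s*G²)
-5*u((-4 - 2)*(-3), x(-1, 2))*(-16) = -5*2*(-16) = -10*(-16) = 160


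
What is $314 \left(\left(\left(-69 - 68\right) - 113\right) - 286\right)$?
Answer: $-168304$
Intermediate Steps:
$314 \left(\left(\left(-69 - 68\right) - 113\right) - 286\right) = 314 \left(\left(-137 - 113\right) - 286\right) = 314 \left(-250 - 286\right) = 314 \left(-536\right) = -168304$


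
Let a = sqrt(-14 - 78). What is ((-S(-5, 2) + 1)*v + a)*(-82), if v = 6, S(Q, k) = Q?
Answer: -2952 - 164*I*sqrt(23) ≈ -2952.0 - 786.52*I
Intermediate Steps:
a = 2*I*sqrt(23) (a = sqrt(-92) = 2*I*sqrt(23) ≈ 9.5917*I)
((-S(-5, 2) + 1)*v + a)*(-82) = ((-1*(-5) + 1)*6 + 2*I*sqrt(23))*(-82) = ((5 + 1)*6 + 2*I*sqrt(23))*(-82) = (6*6 + 2*I*sqrt(23))*(-82) = (36 + 2*I*sqrt(23))*(-82) = -2952 - 164*I*sqrt(23)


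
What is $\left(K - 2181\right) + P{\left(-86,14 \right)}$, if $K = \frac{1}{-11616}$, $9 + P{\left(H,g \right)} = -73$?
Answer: $- \frac{26287009}{11616} \approx -2263.0$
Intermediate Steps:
$P{\left(H,g \right)} = -82$ ($P{\left(H,g \right)} = -9 - 73 = -82$)
$K = - \frac{1}{11616} \approx -8.6088 \cdot 10^{-5}$
$\left(K - 2181\right) + P{\left(-86,14 \right)} = \left(- \frac{1}{11616} - 2181\right) - 82 = - \frac{25334497}{11616} - 82 = - \frac{26287009}{11616}$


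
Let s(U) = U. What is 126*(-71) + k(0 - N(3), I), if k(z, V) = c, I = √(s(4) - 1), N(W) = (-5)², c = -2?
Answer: -8948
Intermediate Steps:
N(W) = 25
I = √3 (I = √(4 - 1) = √3 ≈ 1.7320)
k(z, V) = -2
126*(-71) + k(0 - N(3), I) = 126*(-71) - 2 = -8946 - 2 = -8948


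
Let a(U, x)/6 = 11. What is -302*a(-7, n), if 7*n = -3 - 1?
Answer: -19932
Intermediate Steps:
n = -4/7 (n = (-3 - 1)/7 = (⅐)*(-4) = -4/7 ≈ -0.57143)
a(U, x) = 66 (a(U, x) = 6*11 = 66)
-302*a(-7, n) = -302*66 = -19932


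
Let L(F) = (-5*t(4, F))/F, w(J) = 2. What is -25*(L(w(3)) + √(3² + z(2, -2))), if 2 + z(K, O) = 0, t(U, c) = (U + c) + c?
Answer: 500 - 25*√7 ≈ 433.86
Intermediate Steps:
t(U, c) = U + 2*c
z(K, O) = -2 (z(K, O) = -2 + 0 = -2)
L(F) = (-20 - 10*F)/F (L(F) = (-5*(4 + 2*F))/F = (-20 - 10*F)/F)
-25*(L(w(3)) + √(3² + z(2, -2))) = -25*((-10 - 20/2) + √(3² - 2)) = -25*((-10 - 20*½) + √(9 - 2)) = -25*((-10 - 10) + √7) = -25*(-20 + √7) = 500 - 25*√7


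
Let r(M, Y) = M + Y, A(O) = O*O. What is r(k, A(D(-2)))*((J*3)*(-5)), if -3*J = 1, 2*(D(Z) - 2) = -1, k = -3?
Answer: -15/4 ≈ -3.7500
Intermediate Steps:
D(Z) = 3/2 (D(Z) = 2 + (1/2)*(-1) = 2 - 1/2 = 3/2)
A(O) = O**2
J = -1/3 (J = -1/3*1 = -1/3 ≈ -0.33333)
r(k, A(D(-2)))*((J*3)*(-5)) = (-3 + (3/2)**2)*(-1/3*3*(-5)) = (-3 + 9/4)*(-1*(-5)) = -3/4*5 = -15/4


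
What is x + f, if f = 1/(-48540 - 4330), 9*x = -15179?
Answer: -802513739/475830 ≈ -1686.6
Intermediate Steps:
x = -15179/9 (x = (⅑)*(-15179) = -15179/9 ≈ -1686.6)
f = -1/52870 (f = 1/(-52870) = -1/52870 ≈ -1.8914e-5)
x + f = -15179/9 - 1/52870 = -802513739/475830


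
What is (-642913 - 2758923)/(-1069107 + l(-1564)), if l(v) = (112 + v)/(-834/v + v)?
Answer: 4159190150516/1307122225053 ≈ 3.1819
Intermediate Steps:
l(v) = (112 + v)/(v - 834/v)
(-642913 - 2758923)/(-1069107 + l(-1564)) = (-642913 - 2758923)/(-1069107 - 1564*(112 - 1564)/(-834 + (-1564)**2)) = -3401836/(-1069107 - 1564*(-1452)/(-834 + 2446096)) = -3401836/(-1069107 - 1564*(-1452)/2445262) = -3401836/(-1069107 - 1564*1/2445262*(-1452)) = -3401836/(-1069107 + 1135464/1222631) = -3401836/(-1307122225053/1222631) = -3401836*(-1222631/1307122225053) = 4159190150516/1307122225053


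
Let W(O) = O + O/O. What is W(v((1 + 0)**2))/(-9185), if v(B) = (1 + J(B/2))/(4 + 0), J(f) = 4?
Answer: -9/36740 ≈ -0.00024496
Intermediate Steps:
v(B) = 5/4 (v(B) = (1 + 4)/(4 + 0) = 5/4)
W(O) = 1 + O (W(O) = O + 1 = 1 + O)
W(v((1 + 0)**2))/(-9185) = (1 + 5/4)/(-9185) = (9/4)*(-1/9185) = -9/36740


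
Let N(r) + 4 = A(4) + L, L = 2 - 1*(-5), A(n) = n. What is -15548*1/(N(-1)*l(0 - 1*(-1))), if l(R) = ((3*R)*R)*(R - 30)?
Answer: 15548/609 ≈ 25.530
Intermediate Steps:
L = 7 (L = 2 + 5 = 7)
N(r) = 7 (N(r) = -4 + (4 + 7) = -4 + 11 = 7)
l(R) = 3*R**2*(-30 + R) (l(R) = (3*R**2)*(-30 + R) = 3*R**2*(-30 + R))
-15548*1/(N(-1)*l(0 - 1*(-1))) = -15548*1/(21*(0 - 1*(-1))**2*(-30 + (0 - 1*(-1)))) = -15548*1/(21*(0 + 1)**2*(-30 + (0 + 1))) = -15548*1/(21*(-30 + 1)) = -15548/((3*1*(-29))*7) = -15548/((-87*7)) = -15548/(-609) = -15548*(-1/609) = 15548/609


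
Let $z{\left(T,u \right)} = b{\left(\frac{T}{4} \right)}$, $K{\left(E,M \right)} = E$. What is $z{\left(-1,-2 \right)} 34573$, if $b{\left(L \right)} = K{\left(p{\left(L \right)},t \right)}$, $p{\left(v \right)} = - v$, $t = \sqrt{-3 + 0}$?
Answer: $\frac{34573}{4} \approx 8643.3$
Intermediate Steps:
$t = i \sqrt{3}$ ($t = \sqrt{-3} = i \sqrt{3} \approx 1.732 i$)
$b{\left(L \right)} = - L$
$z{\left(T,u \right)} = - \frac{T}{4}$
$z{\left(-1,-2 \right)} 34573 = \left(- \frac{1}{4}\right) \left(-1\right) 34573 = \frac{1}{4} \cdot 34573 = \frac{34573}{4}$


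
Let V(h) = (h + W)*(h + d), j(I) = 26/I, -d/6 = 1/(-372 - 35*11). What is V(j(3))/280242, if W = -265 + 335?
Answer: 2324600/954644373 ≈ 0.0024350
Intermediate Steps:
W = 70
d = 6/757 (d = -6/(-372 - 35*11) = -6/(-372 - 385) = -6/(-757) = -6*(-1/757) = 6/757 ≈ 0.0079260)
V(h) = (70 + h)*(6/757 + h) (V(h) = (h + 70)*(h + 6/757) = (70 + h)*(6/757 + h))
V(j(3))/280242 = (420/757 + (26/3)**2 + 52996*(26/3)/757)/280242 = (420/757 + (26*(1/3))**2 + 52996*(26*(1/3))/757)*(1/280242) = (420/757 + (26/3)**2 + (52996/757)*(26/3))*(1/280242) = (420/757 + 676/9 + 1377896/2271)*(1/280242) = (4649200/6813)*(1/280242) = 2324600/954644373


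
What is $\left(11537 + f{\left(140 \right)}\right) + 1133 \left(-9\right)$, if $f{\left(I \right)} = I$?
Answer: $1480$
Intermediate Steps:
$\left(11537 + f{\left(140 \right)}\right) + 1133 \left(-9\right) = \left(11537 + 140\right) + 1133 \left(-9\right) = 11677 - 10197 = 1480$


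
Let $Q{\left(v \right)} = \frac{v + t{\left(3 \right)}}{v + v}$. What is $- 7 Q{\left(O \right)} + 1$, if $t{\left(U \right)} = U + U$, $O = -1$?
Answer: $\frac{37}{2} \approx 18.5$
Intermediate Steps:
$t{\left(U \right)} = 2 U$
$Q{\left(v \right)} = \frac{6 + v}{2 v}$ ($Q{\left(v \right)} = \frac{v + 2 \cdot 3}{v + v} = \frac{v + 6}{2 v} = \left(6 + v\right) \frac{1}{2 v} = \frac{6 + v}{2 v}$)
$- 7 Q{\left(O \right)} + 1 = - 7 \frac{6 - 1}{2 \left(-1\right)} + 1 = - 7 \cdot \frac{1}{2} \left(-1\right) 5 + 1 = \left(-7\right) \left(- \frac{5}{2}\right) + 1 = \frac{35}{2} + 1 = \frac{37}{2}$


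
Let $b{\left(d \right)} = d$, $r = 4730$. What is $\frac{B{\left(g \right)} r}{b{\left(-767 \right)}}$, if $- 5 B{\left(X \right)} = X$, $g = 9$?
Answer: $\frac{8514}{767} \approx 11.1$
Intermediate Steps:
$B{\left(X \right)} = - \frac{X}{5}$
$\frac{B{\left(g \right)} r}{b{\left(-767 \right)}} = \frac{\left(- \frac{1}{5}\right) 9 \cdot 4730}{-767} = \left(- \frac{9}{5}\right) 4730 \left(- \frac{1}{767}\right) = \left(-8514\right) \left(- \frac{1}{767}\right) = \frac{8514}{767}$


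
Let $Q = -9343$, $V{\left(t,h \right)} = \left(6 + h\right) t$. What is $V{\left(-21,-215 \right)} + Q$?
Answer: $-4954$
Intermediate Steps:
$V{\left(t,h \right)} = t \left(6 + h\right)$
$V{\left(-21,-215 \right)} + Q = - 21 \left(6 - 215\right) - 9343 = \left(-21\right) \left(-209\right) - 9343 = 4389 - 9343 = -4954$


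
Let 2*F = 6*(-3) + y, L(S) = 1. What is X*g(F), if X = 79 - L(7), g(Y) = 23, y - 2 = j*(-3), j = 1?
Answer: 1794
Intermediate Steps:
y = -1 (y = 2 + 1*(-3) = 2 - 3 = -1)
F = -19/2 (F = (6*(-3) - 1)/2 = (-18 - 1)/2 = (½)*(-19) = -19/2 ≈ -9.5000)
X = 78 (X = 79 - 1*1 = 79 - 1 = 78)
X*g(F) = 78*23 = 1794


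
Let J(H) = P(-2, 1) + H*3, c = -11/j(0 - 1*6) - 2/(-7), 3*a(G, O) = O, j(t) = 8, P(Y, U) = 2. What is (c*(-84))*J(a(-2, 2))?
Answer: 366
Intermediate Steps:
a(G, O) = O/3
c = -61/56 (c = -11/8 - 2/(-7) = -11*1/8 - 2*(-1/7) = -11/8 + 2/7 = -61/56 ≈ -1.0893)
J(H) = 2 + 3*H (J(H) = 2 + H*3 = 2 + 3*H)
(c*(-84))*J(a(-2, 2)) = (-61/56*(-84))*(2 + 3*((1/3)*2)) = 183*(2 + 3*(2/3))/2 = 183*(2 + 2)/2 = (183/2)*4 = 366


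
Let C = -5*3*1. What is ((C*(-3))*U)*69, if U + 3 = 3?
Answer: 0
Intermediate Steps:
U = 0 (U = -3 + 3 = 0)
C = -15 (C = -15*1 = -15)
((C*(-3))*U)*69 = (-15*(-3)*0)*69 = (45*0)*69 = 0*69 = 0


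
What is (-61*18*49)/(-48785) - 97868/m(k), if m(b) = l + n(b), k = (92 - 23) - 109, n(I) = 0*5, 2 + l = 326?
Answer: -1189264633/3951585 ≈ -300.96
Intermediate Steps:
l = 324 (l = -2 + 326 = 324)
n(I) = 0
k = -40 (k = 69 - 109 = -40)
m(b) = 324 (m(b) = 324 + 0 = 324)
(-61*18*49)/(-48785) - 97868/m(k) = (-61*18*49)/(-48785) - 97868/324 = -1098*49*(-1/48785) - 97868*1/324 = -53802*(-1/48785) - 24467/81 = 53802/48785 - 24467/81 = -1189264633/3951585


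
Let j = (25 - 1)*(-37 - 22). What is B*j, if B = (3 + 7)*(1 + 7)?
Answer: -113280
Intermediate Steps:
B = 80 (B = 10*8 = 80)
j = -1416 (j = 24*(-59) = -1416)
B*j = 80*(-1416) = -113280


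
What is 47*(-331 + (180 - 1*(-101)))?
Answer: -2350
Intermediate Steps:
47*(-331 + (180 - 1*(-101))) = 47*(-331 + (180 + 101)) = 47*(-331 + 281) = 47*(-50) = -2350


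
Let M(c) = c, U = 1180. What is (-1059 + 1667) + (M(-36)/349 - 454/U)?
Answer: 125092817/205910 ≈ 607.51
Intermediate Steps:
(-1059 + 1667) + (M(-36)/349 - 454/U) = (-1059 + 1667) + (-36/349 - 454/1180) = 608 + (-36*1/349 - 454*1/1180) = 608 + (-36/349 - 227/590) = 608 - 100463/205910 = 125092817/205910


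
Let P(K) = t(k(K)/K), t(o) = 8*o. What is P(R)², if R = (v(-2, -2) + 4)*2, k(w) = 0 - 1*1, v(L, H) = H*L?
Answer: ¼ ≈ 0.25000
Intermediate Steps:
k(w) = -1 (k(w) = 0 - 1 = -1)
R = 16 (R = (-2*(-2) + 4)*2 = (4 + 4)*2 = 8*2 = 16)
P(K) = -8/K (P(K) = 8*(-1/K) = -8/K)
P(R)² = (-8/16)² = (-8*1/16)² = (-½)² = ¼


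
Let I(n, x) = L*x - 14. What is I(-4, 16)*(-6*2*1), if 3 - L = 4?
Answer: 360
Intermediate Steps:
L = -1 (L = 3 - 1*4 = 3 - 4 = -1)
I(n, x) = -14 - x (I(n, x) = -x - 14 = -14 - x)
I(-4, 16)*(-6*2*1) = (-14 - 1*16)*(-6*2*1) = (-14 - 16)*(-12*1) = -30*(-12) = 360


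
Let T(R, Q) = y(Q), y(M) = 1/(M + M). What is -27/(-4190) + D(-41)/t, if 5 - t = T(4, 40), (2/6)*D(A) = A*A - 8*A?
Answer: 96202913/79610 ≈ 1208.4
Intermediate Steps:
D(A) = -24*A + 3*A² (D(A) = 3*(A*A - 8*A) = 3*(A² - 8*A) = -24*A + 3*A²)
y(M) = 1/(2*M)
T(R, Q) = 1/(2*Q)
t = 399/80 (t = 5 - 1/(2*40) = 5 - 1*1/80 = 5 - 1/80 = 399/80 ≈ 4.9875)
-27/(-4190) + D(-41)/t = -27/(-4190) + (3*(-41)*(-8 - 41))/(399/80) = -27*(-1/4190) + (3*(-41)*(-49))*(80/399) = 27/4190 + 6027*(80/399) = 27/4190 + 22960/19 = 96202913/79610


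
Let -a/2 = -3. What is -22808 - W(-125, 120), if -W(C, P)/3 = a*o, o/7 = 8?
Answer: -21800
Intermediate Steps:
o = 56 (o = 7*8 = 56)
a = 6 (a = -2*(-3) = 6)
W(C, P) = -1008 (W(C, P) = -18*56 = -3*336 = -1008)
-22808 - W(-125, 120) = -22808 - 1*(-1008) = -22808 + 1008 = -21800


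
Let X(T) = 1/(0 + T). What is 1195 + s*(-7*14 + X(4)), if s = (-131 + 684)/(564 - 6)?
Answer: 2451017/2232 ≈ 1098.1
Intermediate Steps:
X(T) = 1/T
s = 553/558 ≈ 0.99104
1195 + s*(-7*14 + X(4)) = 1195 + 553*(-7*14 + 1/4)/558 = 1195 + 553*(-98 + ¼)/558 = 1195 + (553/558)*(-391/4) = 1195 - 216223/2232 = 2451017/2232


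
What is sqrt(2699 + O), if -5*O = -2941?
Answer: 2*sqrt(20545)/5 ≈ 57.334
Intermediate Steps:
O = 2941/5 (O = -1/5*(-2941) = 2941/5 ≈ 588.20)
sqrt(2699 + O) = sqrt(2699 + 2941/5) = sqrt(16436/5) = 2*sqrt(20545)/5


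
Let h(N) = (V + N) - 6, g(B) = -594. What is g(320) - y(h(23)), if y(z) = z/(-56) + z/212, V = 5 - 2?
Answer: -440553/742 ≈ -593.74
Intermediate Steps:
V = 3
h(N) = -3 + N (h(N) = (3 + N) - 6 = -3 + N)
y(z) = -39*z/2968 (y(z) = z*(-1/56) + z*(1/212) = -z/56 + z/212 = -39*z/2968)
g(320) - y(h(23)) = -594 - (-39)*(-3 + 23)/2968 = -594 - (-39)*20/2968 = -594 - 1*(-195/742) = -594 + 195/742 = -440553/742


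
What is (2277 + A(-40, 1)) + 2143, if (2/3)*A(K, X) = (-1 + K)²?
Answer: 13883/2 ≈ 6941.5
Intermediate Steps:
A(K, X) = 3*(-1 + K)²/2
(2277 + A(-40, 1)) + 2143 = (2277 + 3*(-1 - 40)²/2) + 2143 = (2277 + (3/2)*(-41)²) + 2143 = (2277 + (3/2)*1681) + 2143 = (2277 + 5043/2) + 2143 = 9597/2 + 2143 = 13883/2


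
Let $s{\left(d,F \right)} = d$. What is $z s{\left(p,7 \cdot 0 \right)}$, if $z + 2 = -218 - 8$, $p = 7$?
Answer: $-1596$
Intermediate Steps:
$z = -228$ ($z = -2 - 226 = -228$)
$z s{\left(p,7 \cdot 0 \right)} = \left(-228\right) 7 = -1596$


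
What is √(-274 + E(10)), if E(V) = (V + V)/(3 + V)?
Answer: I*√46046/13 ≈ 16.506*I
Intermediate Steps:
E(V) = 2*V/(3 + V) (E(V) = (2*V)/(3 + V) = 2*V/(3 + V))
√(-274 + E(10)) = √(-274 + 2*10/(3 + 10)) = √(-274 + 2*10/13) = √(-274 + 2*10*(1/13)) = √(-274 + 20/13) = √(-3542/13) = I*√46046/13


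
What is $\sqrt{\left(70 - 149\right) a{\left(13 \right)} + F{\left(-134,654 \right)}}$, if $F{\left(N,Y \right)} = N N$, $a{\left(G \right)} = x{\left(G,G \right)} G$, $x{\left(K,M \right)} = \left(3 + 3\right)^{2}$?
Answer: $2 i \sqrt{4754} \approx 137.9 i$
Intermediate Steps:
$x{\left(K,M \right)} = 36$ ($x{\left(K,M \right)} = 6^{2} = 36$)
$a{\left(G \right)} = 36 G$
$F{\left(N,Y \right)} = N^{2}$
$\sqrt{\left(70 - 149\right) a{\left(13 \right)} + F{\left(-134,654 \right)}} = \sqrt{\left(70 - 149\right) 36 \cdot 13 + \left(-134\right)^{2}} = \sqrt{\left(-79\right) 468 + 17956} = \sqrt{-36972 + 17956} = \sqrt{-19016} = 2 i \sqrt{4754}$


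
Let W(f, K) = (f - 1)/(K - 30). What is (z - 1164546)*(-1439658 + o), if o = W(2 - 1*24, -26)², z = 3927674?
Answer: -1559359874735969/392 ≈ -3.9780e+12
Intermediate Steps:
W(f, K) = (-1 + f)/(-30 + K)
o = 529/3136 (o = ((-1 + (2 - 1*24))/(-30 - 26))² = ((-1 + (2 - 24))/(-56))² = (-(-1 - 22)/56)² = (-1/56*(-23))² = (23/56)² = 529/3136 ≈ 0.16869)
(z - 1164546)*(-1439658 + o) = (3927674 - 1164546)*(-1439658 + 529/3136) = 2763128*(-4514766959/3136) = -1559359874735969/392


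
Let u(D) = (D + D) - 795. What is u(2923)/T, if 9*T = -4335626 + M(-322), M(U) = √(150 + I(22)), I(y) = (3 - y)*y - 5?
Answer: -197093222334/18797652812149 - 45459*I*√273/18797652812149 ≈ -0.010485 - 3.9957e-8*I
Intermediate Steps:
I(y) = -5 + y*(3 - y) (I(y) = y*(3 - y) - 5 = -5 + y*(3 - y))
M(U) = I*√273 (M(U) = √(150 + (-5 - 1*22² + 3*22)) = √(150 + (-5 - 1*484 + 66)) = √(150 + (-5 - 484 + 66)) = √(150 - 423) = √(-273) = I*√273)
u(D) = -795 + 2*D (u(D) = 2*D - 795 = -795 + 2*D)
T = -4335626/9 + I*√273/9 (T = (-4335626 + I*√273)/9 = -4335626/9 + I*√273/9 ≈ -4.8174e+5 + 1.8359*I)
u(2923)/T = (-795 + 2*2923)/(-4335626/9 + I*√273/9) = (-795 + 5846)/(-4335626/9 + I*√273/9) = 5051/(-4335626/9 + I*√273/9)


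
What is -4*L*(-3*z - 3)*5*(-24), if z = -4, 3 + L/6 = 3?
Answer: 0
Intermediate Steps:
L = 0 (L = -18 + 6*3 = -18 + 18 = 0)
-4*L*(-3*z - 3)*5*(-24) = -4*0*(-3*(-4) - 3)*5*(-24) = -4*0*(12 - 3)*5*(-24) = -4*0*9*5*(-24) = -0*5*(-24) = -4*0*(-24) = 0*(-24) = 0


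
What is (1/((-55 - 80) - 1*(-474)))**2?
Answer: 1/114921 ≈ 8.7016e-6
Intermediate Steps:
(1/((-55 - 80) - 1*(-474)))**2 = (1/(-135 + 474))**2 = (1/339)**2 = 1/114921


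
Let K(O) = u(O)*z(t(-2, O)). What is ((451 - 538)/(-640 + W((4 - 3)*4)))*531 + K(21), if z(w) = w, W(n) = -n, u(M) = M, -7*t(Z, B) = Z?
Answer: 50061/644 ≈ 77.734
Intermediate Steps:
t(Z, B) = -Z/7
K(O) = 2*O/7 (K(O) = O*(-⅐*(-2)) = O*(2/7) = 2*O/7)
((451 - 538)/(-640 + W((4 - 3)*4)))*531 + K(21) = ((451 - 538)/(-640 - (4 - 3)*4))*531 + (2/7)*21 = -87/(-640 - 4)*531 + 6 = -87/(-644)*531 + 6 = -87*(-1/644)*531 + 6 = (87/644)*531 + 6 = 46197/644 + 6 = 50061/644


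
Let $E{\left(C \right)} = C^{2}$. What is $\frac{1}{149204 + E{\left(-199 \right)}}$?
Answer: $\frac{1}{188805} \approx 5.2965 \cdot 10^{-6}$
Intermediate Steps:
$\frac{1}{149204 + E{\left(-199 \right)}} = \frac{1}{149204 + \left(-199\right)^{2}} = \frac{1}{149204 + 39601} = \frac{1}{188805}$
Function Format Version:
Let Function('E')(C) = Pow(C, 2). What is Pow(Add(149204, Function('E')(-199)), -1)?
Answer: Rational(1, 188805) ≈ 5.2965e-6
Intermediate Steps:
Pow(Add(149204, Function('E')(-199)), -1) = Pow(Add(149204, Pow(-199, 2)), -1) = Pow(Add(149204, 39601), -1) = Pow(188805, -1) = Rational(1, 188805)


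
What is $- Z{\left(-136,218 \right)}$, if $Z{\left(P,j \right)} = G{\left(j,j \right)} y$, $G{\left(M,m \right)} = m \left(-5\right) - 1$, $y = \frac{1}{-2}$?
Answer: $- \frac{1091}{2} \approx -545.5$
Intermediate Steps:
$y = - \frac{1}{2} \approx -0.5$
$G{\left(M,m \right)} = -1 - 5 m$ ($G{\left(M,m \right)} = - 5 m - 1 = -1 - 5 m$)
$Z{\left(P,j \right)} = \frac{1}{2} + \frac{5 j}{2}$ ($Z{\left(P,j \right)} = \left(-1 - 5 j\right) \left(- \frac{1}{2}\right) = \frac{1}{2} + \frac{5 j}{2}$)
$- Z{\left(-136,218 \right)} = - (\frac{1}{2} + \frac{5}{2} \cdot 218) = - (\frac{1}{2} + 545) = \left(-1\right) \frac{1091}{2} = - \frac{1091}{2}$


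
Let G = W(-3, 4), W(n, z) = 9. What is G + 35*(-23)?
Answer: -796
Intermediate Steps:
G = 9
G + 35*(-23) = 9 + 35*(-23) = 9 - 805 = -796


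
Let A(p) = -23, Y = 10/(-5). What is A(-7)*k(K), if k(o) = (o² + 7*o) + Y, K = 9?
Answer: -3266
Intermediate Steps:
Y = -2 (Y = 10*(-⅕) = -2)
k(o) = -2 + o² + 7*o (k(o) = (o² + 7*o) - 2 = -2 + o² + 7*o)
A(-7)*k(K) = -23*(-2 + 9² + 7*9) = -23*(-2 + 81 + 63) = -23*142 = -3266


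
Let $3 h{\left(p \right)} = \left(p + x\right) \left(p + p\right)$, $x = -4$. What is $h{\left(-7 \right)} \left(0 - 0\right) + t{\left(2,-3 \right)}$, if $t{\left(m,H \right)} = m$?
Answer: $2$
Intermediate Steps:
$h{\left(p \right)} = \frac{2 p \left(-4 + p\right)}{3}$ ($h{\left(p \right)} = \frac{\left(p - 4\right) \left(p + p\right)}{3} = \frac{\left(-4 + p\right) 2 p}{3} = \frac{2 p \left(-4 + p\right)}{3}$)
$h{\left(-7 \right)} \left(0 - 0\right) + t{\left(2,-3 \right)} = \frac{2}{3} \left(-7\right) \left(-4 - 7\right) \left(0 - 0\right) + 2 = \frac{2}{3} \left(-7\right) \left(-11\right) \left(0 + 0\right) + 2 = \frac{154}{3} \cdot 0 + 2 = 0 + 2 = 2$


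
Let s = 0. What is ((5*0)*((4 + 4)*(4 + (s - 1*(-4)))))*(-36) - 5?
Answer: -5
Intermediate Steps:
((5*0)*((4 + 4)*(4 + (s - 1*(-4)))))*(-36) - 5 = ((5*0)*((4 + 4)*(4 + (0 - 1*(-4)))))*(-36) - 5 = (0*(8*(4 + (0 + 4))))*(-36) - 5 = (0*(8*(4 + 4)))*(-36) - 5 = (0*(8*8))*(-36) - 5 = (0*64)*(-36) - 5 = 0*(-36) - 5 = 0 - 5 = -5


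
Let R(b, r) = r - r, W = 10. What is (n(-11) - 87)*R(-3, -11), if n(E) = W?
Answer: 0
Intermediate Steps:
n(E) = 10
R(b, r) = 0
(n(-11) - 87)*R(-3, -11) = (10 - 87)*0 = -77*0 = 0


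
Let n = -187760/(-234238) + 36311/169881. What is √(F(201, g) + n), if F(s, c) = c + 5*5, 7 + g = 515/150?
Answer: √888657996984519517411110/198962928390 ≈ 4.7380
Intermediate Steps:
g = -107/30 (g = -7 + 515/150 = -7 + 515*(1/150) = -7 + 103/30 = -107/30 ≈ -3.5667)
n = 20201136289/19896292839 (n = -187760*(-1/234238) + 36311*(1/169881) = 93880/117119 + 36311/169881 = 20201136289/19896292839 ≈ 1.0153)
F(s, c) = 25 + c (F(s, c) = c + 25 = 25 + c)
√(F(201, g) + n) = √((25 - 107/30) + 20201136289/19896292839) = √(643/30 + 20201136289/19896292839) = √(4466450128049/198962928390) = √888657996984519517411110/198962928390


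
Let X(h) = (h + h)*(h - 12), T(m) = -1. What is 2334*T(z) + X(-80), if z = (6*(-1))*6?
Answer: 12386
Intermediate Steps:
z = -36 (z = -6*6 = -36)
X(h) = 2*h*(-12 + h) (X(h) = (2*h)*(-12 + h) = 2*h*(-12 + h))
2334*T(z) + X(-80) = 2334*(-1) + 2*(-80)*(-12 - 80) = -2334 + 2*(-80)*(-92) = -2334 + 14720 = 12386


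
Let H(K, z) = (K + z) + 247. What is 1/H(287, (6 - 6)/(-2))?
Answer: 1/534 ≈ 0.0018727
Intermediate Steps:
H(K, z) = 247 + K + z
1/H(287, (6 - 6)/(-2)) = 1/(247 + 287 + (6 - 6)/(-2)) = 1/(247 + 287 + 0*(-1/2)) = 1/(247 + 287 + 0) = 1/534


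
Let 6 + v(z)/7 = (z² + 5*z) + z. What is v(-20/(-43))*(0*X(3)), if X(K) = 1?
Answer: 0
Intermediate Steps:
v(z) = -42 + 7*z² + 42*z (v(z) = -42 + 7*((z² + 5*z) + z) = -42 + 7*(z² + 6*z) = -42 + (7*z² + 42*z) = -42 + 7*z² + 42*z)
v(-20/(-43))*(0*X(3)) = (-42 + 7*(-20/(-43))² + 42*(-20/(-43)))*(0*1) = (-42 + 7*(-20*(-1/43))² + 42*(-20*(-1/43)))*0 = (-42 + 7*(20/43)² + 42*(20/43))*0 = (-42 + 7*(400/1849) + 840/43)*0 = (-42 + 2800/1849 + 840/43)*0 = -38738/1849*0 = 0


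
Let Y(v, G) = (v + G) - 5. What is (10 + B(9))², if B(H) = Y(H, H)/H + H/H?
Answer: 12544/81 ≈ 154.86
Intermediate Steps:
Y(v, G) = -5 + G + v (Y(v, G) = (G + v) - 5 = -5 + G + v)
B(H) = 1 + (-5 + 2*H)/H (B(H) = (-5 + H + H)/H + H/H = (-5 + 2*H)/H + 1 = 1 + (-5 + 2*H)/H)
(10 + B(9))² = (10 + (3 - 5/9))² = (10 + 22/9)² = (112/9)² = 12544/81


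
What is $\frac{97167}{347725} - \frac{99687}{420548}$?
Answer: $\frac{885675063}{20890721900} \approx 0.042396$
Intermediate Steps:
$\frac{97167}{347725} - \frac{99687}{420548} = 97167 \cdot \frac{1}{347725} - \frac{99687}{420548} = \frac{13881}{49675} - \frac{99687}{420548} = \frac{885675063}{20890721900}$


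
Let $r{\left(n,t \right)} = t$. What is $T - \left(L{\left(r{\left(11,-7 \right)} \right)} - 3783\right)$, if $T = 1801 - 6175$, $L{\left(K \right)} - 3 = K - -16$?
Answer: $-603$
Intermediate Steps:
$L{\left(K \right)} = 19 + K$ ($L{\left(K \right)} = 3 + \left(K - -16\right) = 3 + \left(K + 16\right) = 3 + \left(16 + K\right) = 19 + K$)
$T = -4374$
$T - \left(L{\left(r{\left(11,-7 \right)} \right)} - 3783\right) = -4374 - \left(\left(19 - 7\right) - 3783\right) = -4374 - \left(12 - 3783\right) = -4374 - -3771 = -4374 + 3771 = -603$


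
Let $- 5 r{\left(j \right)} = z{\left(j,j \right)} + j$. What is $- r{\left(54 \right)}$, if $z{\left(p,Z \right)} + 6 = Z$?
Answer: $\frac{102}{5} \approx 20.4$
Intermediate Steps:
$z{\left(p,Z \right)} = -6 + Z$
$r{\left(j \right)} = \frac{6}{5} - \frac{2 j}{5}$ ($r{\left(j \right)} = - \frac{\left(-6 + j\right) + j}{5} = - \frac{-6 + 2 j}{5} = \frac{6}{5} - \frac{2 j}{5}$)
$- r{\left(54 \right)} = - (\frac{6}{5} - \frac{108}{5}) = \left(-1\right) \left(- \frac{102}{5}\right) = \frac{102}{5}$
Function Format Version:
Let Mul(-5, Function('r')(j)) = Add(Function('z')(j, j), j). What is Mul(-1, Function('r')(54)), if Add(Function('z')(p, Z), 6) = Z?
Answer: Rational(102, 5) ≈ 20.400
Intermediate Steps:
Function('z')(p, Z) = Add(-6, Z)
Function('r')(j) = Add(Rational(6, 5), Mul(Rational(-2, 5), j)) (Function('r')(j) = Mul(Rational(-1, 5), Add(Add(-6, j), j)) = Mul(Rational(-1, 5), Add(-6, Mul(2, j))) = Add(Rational(6, 5), Mul(Rational(-2, 5), j)))
Mul(-1, Function('r')(54)) = Mul(-1, Add(Rational(6, 5), Mul(Rational(-2, 5), 54))) = Mul(-1, Add(Rational(6, 5), Rational(-108, 5))) = Mul(-1, Rational(-102, 5)) = Rational(102, 5)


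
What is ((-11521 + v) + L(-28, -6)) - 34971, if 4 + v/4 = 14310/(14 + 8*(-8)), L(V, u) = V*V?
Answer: -234344/5 ≈ -46869.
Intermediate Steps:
L(V, u) = V²
v = -5804/5 (v = -16 + 4*(14310/(14 + 8*(-8))) = -16 + 4*(14310/(14 - 64)) = -16 + 4*(14310/(-50)) = -16 + 4*(14310*(-1/50)) = -16 + 4*(-1431/5) = -16 - 5724/5 = -5804/5 ≈ -1160.8)
((-11521 + v) + L(-28, -6)) - 34971 = ((-11521 - 5804/5) + (-28)²) - 34971 = (-63409/5 + 784) - 34971 = -59489/5 - 34971 = -234344/5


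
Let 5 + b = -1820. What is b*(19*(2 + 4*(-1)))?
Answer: 69350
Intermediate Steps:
b = -1825 (b = -5 - 1820 = -1825)
b*(19*(2 + 4*(-1))) = -34675*(2 + 4*(-1)) = -34675*(2 - 4) = -34675*(-2) = -1825*(-38) = 69350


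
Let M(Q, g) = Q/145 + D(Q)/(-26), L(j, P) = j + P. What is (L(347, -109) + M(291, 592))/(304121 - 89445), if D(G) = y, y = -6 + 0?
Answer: 10292/9196915 ≈ 0.0011191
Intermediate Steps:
y = -6
L(j, P) = P + j
D(G) = -6
M(Q, g) = 3/13 + Q/145 (M(Q, g) = Q/145 - 6/(-26) = Q*(1/145) - 6*(-1/26) = Q/145 + 3/13 = 3/13 + Q/145)
(L(347, -109) + M(291, 592))/(304121 - 89445) = ((-109 + 347) + (3/13 + (1/145)*291))/(304121 - 89445) = (238 + (3/13 + 291/145))/214676 = (238 + 4218/1885)*(1/214676) = (452848/1885)*(1/214676) = 10292/9196915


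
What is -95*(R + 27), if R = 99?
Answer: -11970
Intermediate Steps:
-95*(R + 27) = -95*(99 + 27) = -95*126 = -11970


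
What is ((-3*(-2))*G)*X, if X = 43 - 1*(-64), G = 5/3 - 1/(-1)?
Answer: 1712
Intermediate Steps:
G = 8/3 (G = 5*(⅓) - 1*(-1) = 5/3 + 1 = 8/3 ≈ 2.6667)
X = 107 (X = 43 + 64 = 107)
((-3*(-2))*G)*X = (-3*(-2)*(8/3))*107 = (6*(8/3))*107 = 16*107 = 1712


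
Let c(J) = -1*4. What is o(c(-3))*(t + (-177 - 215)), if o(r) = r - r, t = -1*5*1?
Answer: 0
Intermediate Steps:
t = -5 (t = -5*1 = -5)
c(J) = -4
o(r) = 0
o(c(-3))*(t + (-177 - 215)) = 0*(-5 + (-177 - 215)) = 0*(-5 - 392) = 0*(-397) = 0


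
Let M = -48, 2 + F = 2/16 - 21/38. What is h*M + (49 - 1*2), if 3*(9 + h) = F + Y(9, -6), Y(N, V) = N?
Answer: 7103/19 ≈ 373.84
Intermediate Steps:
F = -369/152 (F = -2 + (2/16 - 21/38) = -2 + (2*(1/16) - 21*1/38) = -2 + (1/8 - 21/38) = -2 - 65/152 = -369/152 ≈ -2.4276)
h = -1035/152 (h = -9 + (-369/152 + 9)/3 = -9 + (1/3)*(999/152) = -9 + 333/152 = -1035/152 ≈ -6.8092)
h*M + (49 - 1*2) = -1035/152*(-48) + (49 - 1*2) = 6210/19 + (49 - 2) = 6210/19 + 47 = 7103/19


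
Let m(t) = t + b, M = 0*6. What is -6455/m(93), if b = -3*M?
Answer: -6455/93 ≈ -69.409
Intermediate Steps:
M = 0
b = 0 (b = -3*0 = 0)
m(t) = t (m(t) = t + 0 = t)
-6455/m(93) = -6455/93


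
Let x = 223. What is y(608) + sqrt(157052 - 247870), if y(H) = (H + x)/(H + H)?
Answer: 831/1216 + I*sqrt(90818) ≈ 0.68339 + 301.36*I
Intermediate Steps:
y(H) = (223 + H)/(2*H) (y(H) = (H + 223)/(H + H) = (223 + H)/((2*H)) = (223 + H)*(1/(2*H)) = (223 + H)/(2*H))
y(608) + sqrt(157052 - 247870) = (1/2)*(223 + 608)/608 + sqrt(157052 - 247870) = (1/2)*(1/608)*831 + sqrt(-90818) = 831/1216 + I*sqrt(90818)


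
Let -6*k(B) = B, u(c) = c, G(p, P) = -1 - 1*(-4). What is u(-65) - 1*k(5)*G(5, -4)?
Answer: -125/2 ≈ -62.500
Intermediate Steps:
G(p, P) = 3 (G(p, P) = -1 + 4 = 3)
k(B) = -B/6
u(-65) - 1*k(5)*G(5, -4) = -65 - 1*(-⅙*5)*3 = -65 - 1*(-⅚)*3 = -65 - (-5)*3/6 = -65 - 1*(-5/2) = -65 + 5/2 = -125/2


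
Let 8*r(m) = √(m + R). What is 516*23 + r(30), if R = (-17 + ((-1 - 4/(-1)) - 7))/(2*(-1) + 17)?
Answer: 11868 + √715/40 ≈ 11869.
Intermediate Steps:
R = -7/5 (R = (-17 + ((-1 - 4*(-1)) - 7))/(-2 + 17) = (-17 + ((-1 - 1*(-4)) - 7))/15 = (-17 + ((-1 + 4) - 7))*(1/15) = (-17 + (3 - 7))*(1/15) = (-17 - 4)*(1/15) = -21*1/15 = -7/5 ≈ -1.4000)
r(m) = √(-7/5 + m)/8 (r(m) = √(m - 7/5)/8 = √(-7/5 + m)/8)
516*23 + r(30) = 516*23 + √(-35 + 25*30)/40 = 11868 + √(-35 + 750)/40 = 11868 + √715/40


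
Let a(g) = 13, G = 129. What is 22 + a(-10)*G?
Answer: 1699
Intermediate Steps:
22 + a(-10)*G = 22 + 13*129 = 22 + 1677 = 1699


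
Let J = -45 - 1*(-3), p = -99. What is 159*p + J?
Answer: -15783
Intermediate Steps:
J = -42 (J = -45 + 3 = -42)
159*p + J = 159*(-99) - 42 = -15741 - 42 = -15783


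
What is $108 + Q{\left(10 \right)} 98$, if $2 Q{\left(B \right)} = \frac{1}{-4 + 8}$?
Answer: $\frac{481}{4} \approx 120.25$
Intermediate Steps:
$Q{\left(B \right)} = \frac{1}{8}$ ($Q{\left(B \right)} = \frac{1}{2 \left(-4 + 8\right)} = \frac{1}{2 \cdot 4} = \frac{1}{2} \cdot \frac{1}{4} = \frac{1}{8}$)
$108 + Q{\left(10 \right)} 98 = 108 + \frac{1}{8} \cdot 98 = 108 + \frac{49}{4} = \frac{481}{4}$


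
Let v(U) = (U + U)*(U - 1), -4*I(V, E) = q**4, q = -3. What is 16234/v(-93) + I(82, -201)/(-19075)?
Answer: 310017601/333507300 ≈ 0.92957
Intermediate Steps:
I(V, E) = -81/4 (I(V, E) = -1/4*(-3)**4 = -1/4*81 = -81/4)
v(U) = 2*U*(-1 + U) (v(U) = (2*U)*(-1 + U) = 2*U*(-1 + U))
16234/v(-93) + I(82, -201)/(-19075) = 16234/((2*(-93)*(-1 - 93))) - 81/4/(-19075) = 16234/((2*(-93)*(-94))) - 81/4*(-1/19075) = 16234/17484 + 81/76300 = 16234*(1/17484) + 81/76300 = 8117/8742 + 81/76300 = 310017601/333507300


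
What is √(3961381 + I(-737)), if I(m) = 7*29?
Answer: 12*√27511 ≈ 1990.4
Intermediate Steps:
I(m) = 203
√(3961381 + I(-737)) = √(3961381 + 203) = √3961584 = 12*√27511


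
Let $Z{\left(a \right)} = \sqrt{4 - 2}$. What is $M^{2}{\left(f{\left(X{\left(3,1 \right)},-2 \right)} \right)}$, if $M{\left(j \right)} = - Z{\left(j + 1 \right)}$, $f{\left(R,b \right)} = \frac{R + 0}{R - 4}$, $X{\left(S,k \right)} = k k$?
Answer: $2$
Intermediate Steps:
$X{\left(S,k \right)} = k^{2}$
$Z{\left(a \right)} = \sqrt{2}$
$f{\left(R,b \right)} = \frac{R}{-4 + R}$
$M{\left(j \right)} = - \sqrt{2}$
$M^{2}{\left(f{\left(X{\left(3,1 \right)},-2 \right)} \right)} = \left(- \sqrt{2}\right)^{2} = 2$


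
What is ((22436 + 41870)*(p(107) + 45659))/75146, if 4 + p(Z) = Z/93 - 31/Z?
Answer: 14607798257063/373888923 ≈ 39070.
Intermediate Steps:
p(Z) = -4 - 31/Z + Z/93 (p(Z) = -4 + (Z/93 - 31/Z) = -4 + (-31/Z + Z/93) = -4 - 31/Z + Z/93)
((22436 + 41870)*(p(107) + 45659))/75146 = ((22436 + 41870)*((-4 - 31/107 + (1/93)*107) + 45659))/75146 = (64306*((-4 - 31*1/107 + 107/93) + 45659))*(1/75146) = (64306*((-4 - 31/107 + 107/93) + 45659))*(1/75146) = (64306*(-31238/9951 + 45659))*(1/75146) = (64306*(454321471/9951))*(1/75146) = (29215596514126/9951)*(1/75146) = 14607798257063/373888923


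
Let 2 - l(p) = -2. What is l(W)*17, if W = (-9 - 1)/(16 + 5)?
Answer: 68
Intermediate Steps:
W = -10/21 ≈ -0.47619
l(p) = 4 (l(p) = 2 - 1*(-2) = 2 + 2 = 4)
l(W)*17 = 4*17 = 68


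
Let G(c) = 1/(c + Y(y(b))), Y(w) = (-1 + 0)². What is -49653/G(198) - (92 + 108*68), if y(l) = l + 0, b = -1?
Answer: -9888383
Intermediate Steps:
y(l) = l
Y(w) = 1 (Y(w) = (-1)² = 1)
G(c) = 1/(1 + c) (G(c) = 1/(c + 1) = 1/(1 + c))
-49653/G(198) - (92 + 108*68) = -49653/(1/(1 + 198)) - (92 + 108*68) = -49653/(1/199) - (92 + 7344) = -49653/1/199 - 1*7436 = -49653*199 - 7436 = -9880947 - 7436 = -9888383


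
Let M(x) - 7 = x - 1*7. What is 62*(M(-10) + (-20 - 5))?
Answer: -2170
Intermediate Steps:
M(x) = x (M(x) = 7 + (x - 1*7) = 7 + (x - 7) = 7 + (-7 + x) = x)
62*(M(-10) + (-20 - 5)) = 62*(-10 + (-20 - 5)) = 62*(-10 - 25) = 62*(-35) = -2170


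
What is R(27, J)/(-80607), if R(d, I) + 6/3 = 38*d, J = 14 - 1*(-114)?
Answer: -1024/80607 ≈ -0.012704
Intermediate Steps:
J = 128 (J = 14 + 114 = 128)
R(d, I) = -2 + 38*d
R(27, J)/(-80607) = (-2 + 38*27)/(-80607) = (-2 + 1026)*(-1/80607) = 1024*(-1/80607) = -1024/80607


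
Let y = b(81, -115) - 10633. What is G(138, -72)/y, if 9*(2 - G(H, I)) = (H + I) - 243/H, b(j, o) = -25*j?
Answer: 709/1746804 ≈ 0.00040588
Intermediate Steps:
G(H, I) = 2 + 27/H - H/9 - I/9 (G(H, I) = 2 - ((H + I) - 243/H)/9 = 2 - (H + I - 243/H)/9 = 2 + (27/H - H/9 - I/9) = 2 + 27/H - H/9 - I/9)
y = -12658 (y = -25*81 - 10633 = -2025 - 10633 = -12658)
G(138, -72)/y = ((1/9)*(243 - 1*138*(-18 + 138 - 72))/138)/(-12658) = ((1/9)*(1/138)*(243 - 1*138*48))*(-1/12658) = ((1/9)*(1/138)*(243 - 6624))*(-1/12658) = ((1/9)*(1/138)*(-6381))*(-1/12658) = -709/138*(-1/12658) = 709/1746804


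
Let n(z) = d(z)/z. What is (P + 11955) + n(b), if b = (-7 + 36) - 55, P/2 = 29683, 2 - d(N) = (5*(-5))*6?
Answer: 927097/13 ≈ 71315.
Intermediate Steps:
d(N) = 152 (d(N) = 2 - 5*(-5)*6 = 2 - (-25)*6 = 2 - 1*(-150) = 2 + 150 = 152)
P = 59366 (P = 2*29683 = 59366)
b = -26 (b = 29 - 55 = -26)
n(z) = 152/z
(P + 11955) + n(b) = (59366 + 11955) + 152/(-26) = 71321 + 152*(-1/26) = 71321 - 76/13 = 927097/13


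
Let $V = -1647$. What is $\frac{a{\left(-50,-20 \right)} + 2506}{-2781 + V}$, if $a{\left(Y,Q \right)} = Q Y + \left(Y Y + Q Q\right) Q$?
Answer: $\frac{27247}{2214} \approx 12.307$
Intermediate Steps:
$a{\left(Y,Q \right)} = Q Y + Q \left(Q^{2} + Y^{2}\right)$ ($a{\left(Y,Q \right)} = Q Y + \left(Y^{2} + Q^{2}\right) Q = Q Y + \left(Q^{2} + Y^{2}\right) Q = Q Y + Q \left(Q^{2} + Y^{2}\right)$)
$\frac{a{\left(-50,-20 \right)} + 2506}{-2781 + V} = \frac{- 20 \left(-50 + \left(-20\right)^{2} + \left(-50\right)^{2}\right) + 2506}{-2781 - 1647} = \frac{- 20 \left(-50 + 400 + 2500\right) + 2506}{-4428} = \left(\left(-20\right) 2850 + 2506\right) \left(- \frac{1}{4428}\right) = \left(-57000 + 2506\right) \left(- \frac{1}{4428}\right) = \left(-54494\right) \left(- \frac{1}{4428}\right) = \frac{27247}{2214}$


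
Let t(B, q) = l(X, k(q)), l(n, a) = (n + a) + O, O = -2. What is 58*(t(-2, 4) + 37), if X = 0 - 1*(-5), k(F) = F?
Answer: 2552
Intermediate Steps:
X = 5 (X = 0 + 5 = 5)
l(n, a) = -2 + a + n (l(n, a) = (n + a) - 2 = (a + n) - 2 = -2 + a + n)
t(B, q) = 3 + q (t(B, q) = -2 + q + 5 = 3 + q)
58*(t(-2, 4) + 37) = 58*((3 + 4) + 37) = 58*(7 + 37) = 58*44 = 2552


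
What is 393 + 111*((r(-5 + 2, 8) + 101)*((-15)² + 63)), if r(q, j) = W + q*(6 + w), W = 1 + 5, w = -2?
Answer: 3037353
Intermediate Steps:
W = 6
r(q, j) = 6 + 4*q (r(q, j) = 6 + q*(6 - 2) = 6 + q*4 = 6 + 4*q)
393 + 111*((r(-5 + 2, 8) + 101)*((-15)² + 63)) = 393 + 111*(((6 + 4*(-5 + 2)) + 101)*((-15)² + 63)) = 393 + 111*(((6 + 4*(-3)) + 101)*(225 + 63)) = 393 + 111*(((6 - 12) + 101)*288) = 393 + 111*((-6 + 101)*288) = 393 + 111*(95*288) = 393 + 111*27360 = 393 + 3036960 = 3037353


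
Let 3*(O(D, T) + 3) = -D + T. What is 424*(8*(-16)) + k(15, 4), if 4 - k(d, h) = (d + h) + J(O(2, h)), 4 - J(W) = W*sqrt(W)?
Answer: -54291 - 7*I*sqrt(21)/9 ≈ -54291.0 - 3.5642*I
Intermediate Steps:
O(D, T) = -3 - D/3 + T/3 (O(D, T) = -3 + (-D + T)/3 = -3 + (T - D)/3 = -3 + (-D/3 + T/3) = -3 - D/3 + T/3)
J(W) = 4 - W**(3/2) (J(W) = 4 - W*sqrt(W) = 4 - W**(3/2))
k(d, h) = (-11/3 + h/3)**(3/2) - d - h (k(d, h) = 4 - ((d + h) + (4 - (-3 - 1/3*2 + h/3)**(3/2))) = 4 - ((d + h) + (4 - (-3 - 2/3 + h/3)**(3/2))) = 4 - ((d + h) + (4 - (-11/3 + h/3)**(3/2))) = 4 - (4 + d + h - (-11/3 + h/3)**(3/2)) = 4 + (-4 + (-11/3 + h/3)**(3/2) - d - h) = (-11/3 + h/3)**(3/2) - d - h)
424*(8*(-16)) + k(15, 4) = 424*(8*(-16)) + (-1*15 - 1*4 + sqrt(3)*(-11 + 4)**(3/2)/9) = 424*(-128) + (-15 - 4 + sqrt(3)*(-7)**(3/2)/9) = -54272 + (-15 - 4 + sqrt(3)*(-7*I*sqrt(7))/9) = -54272 + (-15 - 4 - 7*I*sqrt(21)/9) = -54272 + (-19 - 7*I*sqrt(21)/9) = -54291 - 7*I*sqrt(21)/9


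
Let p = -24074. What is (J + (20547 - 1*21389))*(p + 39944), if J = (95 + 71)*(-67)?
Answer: -189868680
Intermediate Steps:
J = -11122 (J = 166*(-67) = -11122)
(J + (20547 - 1*21389))*(p + 39944) = (-11122 + (20547 - 1*21389))*(-24074 + 39944) = (-11122 + (20547 - 21389))*15870 = (-11122 - 842)*15870 = -11964*15870 = -189868680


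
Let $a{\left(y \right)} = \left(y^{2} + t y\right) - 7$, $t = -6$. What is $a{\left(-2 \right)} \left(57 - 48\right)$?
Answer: $81$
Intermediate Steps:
$a{\left(y \right)} = -7 + y^{2} - 6 y$ ($a{\left(y \right)} = \left(y^{2} - 6 y\right) - 7 = -7 + y^{2} - 6 y$)
$a{\left(-2 \right)} \left(57 - 48\right) = \left(-7 + \left(-2\right)^{2} - -12\right) \left(57 - 48\right) = \left(-7 + 4 + 12\right) 9 = 9 \cdot 9 = 81$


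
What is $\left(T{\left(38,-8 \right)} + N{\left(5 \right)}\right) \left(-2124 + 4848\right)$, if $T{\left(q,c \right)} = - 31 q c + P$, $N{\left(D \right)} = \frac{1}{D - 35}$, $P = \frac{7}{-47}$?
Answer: $\frac{6032562682}{235} \approx 2.567 \cdot 10^{7}$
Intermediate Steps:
$P = - \frac{7}{47}$ ($P = 7 \left(- \frac{1}{47}\right) = - \frac{7}{47} \approx -0.14894$)
$N{\left(D \right)} = \frac{1}{-35 + D}$
$T{\left(q,c \right)} = - \frac{7}{47} - 31 c q$ ($T{\left(q,c \right)} = - 31 q c - \frac{7}{47} = - 31 c q - \frac{7}{47} = - \frac{7}{47} - 31 c q$)
$\left(T{\left(38,-8 \right)} + N{\left(5 \right)}\right) \left(-2124 + 4848\right) = \left(\left(- \frac{7}{47} - \left(-248\right) 38\right) + \frac{1}{-35 + 5}\right) \left(-2124 + 4848\right) = \left(\left(- \frac{7}{47} + 9424\right) + \frac{1}{-30}\right) 2724 = \left(\frac{442921}{47} - \frac{1}{30}\right) 2724 = \frac{13287583}{1410} \cdot 2724 = \frac{6032562682}{235}$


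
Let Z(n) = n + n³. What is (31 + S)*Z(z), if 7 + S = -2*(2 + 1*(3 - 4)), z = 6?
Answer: 4884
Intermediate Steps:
S = -9 (S = -7 - 2*(2 + 1*(3 - 4)) = -7 - 2*(2 + 1*(-1)) = -7 - 2*(2 - 1) = -7 - 2*1 = -7 - 2 = -9)
(31 + S)*Z(z) = (31 - 9)*(6 + 6³) = 22*(6 + 216) = 22*222 = 4884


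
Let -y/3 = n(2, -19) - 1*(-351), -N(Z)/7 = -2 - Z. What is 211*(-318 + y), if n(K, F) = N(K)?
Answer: -307005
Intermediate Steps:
N(Z) = 14 + 7*Z (N(Z) = -7*(-2 - Z) = 14 + 7*Z)
n(K, F) = 14 + 7*K
y = -1137 (y = -3*((14 + 7*2) - 1*(-351)) = -3*((14 + 14) + 351) = -3*(28 + 351) = -3*379 = -1137)
211*(-318 + y) = 211*(-318 - 1137) = 211*(-1455) = -307005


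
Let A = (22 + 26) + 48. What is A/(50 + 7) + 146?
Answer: 2806/19 ≈ 147.68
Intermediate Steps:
A = 96 (A = 48 + 48 = 96)
A/(50 + 7) + 146 = 96/(50 + 7) + 146 = 96/57 + 146 = 96*(1/57) + 146 = 32/19 + 146 = 2806/19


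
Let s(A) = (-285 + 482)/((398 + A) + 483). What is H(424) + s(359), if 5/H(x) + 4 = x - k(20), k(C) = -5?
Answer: 3597/21080 ≈ 0.17064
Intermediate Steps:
s(A) = 197/(881 + A)
H(x) = 5/(1 + x) (H(x) = 5/(-4 + (x - 1*(-5))) = 5/(-4 + (x + 5)) = 5/(-4 + (5 + x)) = 5/(1 + x))
H(424) + s(359) = 5/(1 + 424) + 197/(881 + 359) = 5/425 + 197/1240 = 5*(1/425) + 197*(1/1240) = 1/85 + 197/1240 = 3597/21080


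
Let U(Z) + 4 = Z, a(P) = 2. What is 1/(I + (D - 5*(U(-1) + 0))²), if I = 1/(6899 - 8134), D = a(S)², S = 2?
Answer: 1235/1038634 ≈ 0.0011891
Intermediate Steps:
U(Z) = -4 + Z
D = 4 (D = 2² = 4)
I = -1/1235 (I = 1/(-1235) = -1/1235 ≈ -0.00080972)
1/(I + (D - 5*(U(-1) + 0))²) = 1/(-1/1235 + (4 - 5*((-4 - 1) + 0))²) = 1/(-1/1235 + (4 - 5*(-5 + 0))²) = 1/(-1/1235 + (4 - 5*(-5))²) = 1/(-1/1235 + (4 + 25)²) = 1/(-1/1235 + 29²) = 1/(-1/1235 + 841) = 1/(1038634/1235) = 1235/1038634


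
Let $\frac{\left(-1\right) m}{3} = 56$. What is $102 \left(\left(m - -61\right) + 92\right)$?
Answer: $-1530$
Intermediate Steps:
$m = -168$ ($m = \left(-3\right) 56 = -168$)
$102 \left(\left(m - -61\right) + 92\right) = 102 \left(\left(-168 - -61\right) + 92\right) = 102 \left(\left(-168 + 61\right) + 92\right) = 102 \left(-107 + 92\right) = 102 \left(-15\right) = -1530$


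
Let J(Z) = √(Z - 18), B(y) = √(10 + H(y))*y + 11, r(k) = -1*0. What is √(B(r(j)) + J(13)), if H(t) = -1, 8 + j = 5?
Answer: √(11 + I*√5) ≈ 3.3335 + 0.33539*I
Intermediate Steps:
j = -3 (j = -8 + 5 = -3)
r(k) = 0
B(y) = 11 + 3*y (B(y) = √(10 - 1)*y + 11 = √9*y + 11 = 3*y + 11 = 11 + 3*y)
J(Z) = √(-18 + Z)
√(B(r(j)) + J(13)) = √((11 + 3*0) + √(-18 + 13)) = √((11 + 0) + √(-5)) = √(11 + I*√5)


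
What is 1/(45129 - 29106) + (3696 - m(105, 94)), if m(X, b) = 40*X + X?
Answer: -9758006/16023 ≈ -609.00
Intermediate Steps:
m(X, b) = 41*X
1/(45129 - 29106) + (3696 - m(105, 94)) = 1/(45129 - 29106) + (3696 - 41*105) = 1/16023 + (3696 - 1*4305) = 1/16023 + (3696 - 4305) = 1/16023 - 609 = -9758006/16023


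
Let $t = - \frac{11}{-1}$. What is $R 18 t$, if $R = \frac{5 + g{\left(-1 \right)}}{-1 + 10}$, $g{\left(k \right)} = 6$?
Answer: $242$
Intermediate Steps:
$t = 11$ ($t = \left(-11\right) \left(-1\right) = 11$)
$R = \frac{11}{9}$ ($R = \frac{5 + 6}{-1 + 10} = \frac{11}{9} \approx 1.2222$)
$R 18 t = \frac{11}{9} \cdot 18 \cdot 11 = 22 \cdot 11 = 242$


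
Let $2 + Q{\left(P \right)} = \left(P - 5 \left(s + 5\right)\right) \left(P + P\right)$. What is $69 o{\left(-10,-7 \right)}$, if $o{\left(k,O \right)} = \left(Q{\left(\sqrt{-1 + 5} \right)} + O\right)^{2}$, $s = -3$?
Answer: $115989$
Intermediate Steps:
$Q{\left(P \right)} = -2 + 2 P \left(-10 + P\right)$ ($Q{\left(P \right)} = -2 + \left(P - 5 \left(-3 + 5\right)\right) \left(P + P\right) = -2 + \left(P - 10\right) 2 P = -2 + \left(-10 + P\right) 2 P = -2 + 2 P \left(-10 + P\right)$)
$o{\left(k,O \right)} = \left(-34 + O\right)^{2}$ ($o{\left(k,O \right)} = \left(\left(-2 - 20 \sqrt{-1 + 5} + 2 \left(\sqrt{-1 + 5}\right)^{2}\right) + O\right)^{2} = \left(\left(-2 - 20 \sqrt{4} + 2 \left(\sqrt{4}\right)^{2}\right) + O\right)^{2} = \left(\left(-2 - 40 + 2 \cdot 2^{2}\right) + O\right)^{2} = \left(\left(-2 - 40 + 2 \cdot 4\right) + O\right)^{2} = \left(\left(-2 - 40 + 8\right) + O\right)^{2} = \left(-34 + O\right)^{2}$)
$69 o{\left(-10,-7 \right)} = 69 \left(-34 - 7\right)^{2} = 69 \left(-41\right)^{2} = 69 \cdot 1681 = 115989$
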